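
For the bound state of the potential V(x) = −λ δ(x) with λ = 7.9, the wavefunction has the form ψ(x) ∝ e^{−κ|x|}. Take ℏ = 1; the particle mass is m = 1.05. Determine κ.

κ = 8.30

Integrating the TISE across x = 0 gives the cusp condition ψ'(0⁺) − ψ'(0⁻) = −(2mλ/ℏ²)ψ(0).
With ψ ∝ e^{−κ|x|} this yields −2κ = −2mλ/ℏ², so κ = mλ/ℏ² = 8.295.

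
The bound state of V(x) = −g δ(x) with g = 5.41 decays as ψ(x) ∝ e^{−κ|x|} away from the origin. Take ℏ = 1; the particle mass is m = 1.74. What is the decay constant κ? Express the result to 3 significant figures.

Integrating the TISE across x = 0 gives the cusp condition ψ'(0⁺) − ψ'(0⁻) = −(2mg/ℏ²)ψ(0).
With ψ ∝ e^{−κ|x|} this yields −2κ = −2mg/ℏ², so κ = mg/ℏ² = 9.413.

κ = 9.41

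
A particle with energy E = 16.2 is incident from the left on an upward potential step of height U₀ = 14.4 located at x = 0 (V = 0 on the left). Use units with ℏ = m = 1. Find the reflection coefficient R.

R = 0.250

On each side the TISE gives plane waves with k = √(2m(E − V))/ℏ: k₁ = √(2·1·16.2) = 5.692, k₂ = √(2·1·1.8) = 1.897.
Continuity of ψ and ψ′ at the step yields the reflection amplitude r = (k₁ − k₂)/(k₁ + k₂) = 0.5000; thus R = |r|² = 0.2500, T = 0.7500.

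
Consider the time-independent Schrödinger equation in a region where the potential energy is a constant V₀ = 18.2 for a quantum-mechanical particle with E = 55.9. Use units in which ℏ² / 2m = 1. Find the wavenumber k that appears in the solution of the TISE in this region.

k = 6.14

With E > V₀ the solution is oscillatory, ψ ∝ e^{±ikx} with k = √(2m(E − V₀))/ℏ.
k = √(2 × 0.5 × 37.7) = 6.140.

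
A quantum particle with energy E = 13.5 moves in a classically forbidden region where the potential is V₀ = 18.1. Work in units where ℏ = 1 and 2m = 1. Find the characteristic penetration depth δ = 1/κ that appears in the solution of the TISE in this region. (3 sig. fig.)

Since E < V₀ the TISE in this region is ψ'' = κ²ψ with κ = √(2m(V₀ − E))/ℏ.
κ = √(2 × 0.5 × 4.6) = 2.145. The penetration depth is δ = 1/κ = 0.466.

δ = 0.466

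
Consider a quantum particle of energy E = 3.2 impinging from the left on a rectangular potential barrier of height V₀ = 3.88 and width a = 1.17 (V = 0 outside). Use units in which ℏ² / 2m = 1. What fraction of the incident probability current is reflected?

R = 0.685

Since E < V₀ the interior solution is evanescent with decay constant κ = √(2m(V₀ − E))/ℏ = 0.8246.
κa = 0.9648, sinh(κa) = 1.122.
Matching ψ, ψ′ at both faces gives T = [1 + V₀² sinh²(κa) / (4E(V₀ − E))]⁻¹ = 1/3.176 = 0.315.
R = 1 − T = 0.685.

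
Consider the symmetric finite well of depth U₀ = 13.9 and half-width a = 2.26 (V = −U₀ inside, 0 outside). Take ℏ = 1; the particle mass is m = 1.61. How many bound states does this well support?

N = 10

The dimensionless depth is z₀ = a√(2mU₀)/ℏ = 2.26 × √(44.76) = 15.12.
The even/odd transcendental equations gain one root per π/2 in z₀, giving N = 1 + ⌊2z₀/π⌋ = 1 + ⌊9.626⌋ = 10.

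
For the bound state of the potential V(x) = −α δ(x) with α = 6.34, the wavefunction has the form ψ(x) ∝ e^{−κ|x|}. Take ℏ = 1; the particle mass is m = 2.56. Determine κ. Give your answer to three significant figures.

κ = 16.2

Integrating the TISE across x = 0 gives the cusp condition ψ'(0⁺) − ψ'(0⁻) = −(2mα/ℏ²)ψ(0).
With ψ ∝ e^{−κ|x|} this yields −2κ = −2mα/ℏ², so κ = mα/ℏ² = 16.23.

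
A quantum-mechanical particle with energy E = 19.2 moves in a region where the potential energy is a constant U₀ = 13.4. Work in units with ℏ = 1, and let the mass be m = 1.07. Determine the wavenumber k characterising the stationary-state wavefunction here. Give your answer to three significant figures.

With E > U₀ the solution is oscillatory, ψ ∝ e^{±ikx} with k = √(2m(E − U₀))/ℏ.
k = √(2 × 1.07 × 5.8) = 3.523.

k = 3.52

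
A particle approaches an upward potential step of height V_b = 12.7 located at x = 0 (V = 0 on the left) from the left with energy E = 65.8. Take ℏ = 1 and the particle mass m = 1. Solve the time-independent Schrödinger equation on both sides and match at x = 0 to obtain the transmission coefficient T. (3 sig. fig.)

T = 0.997

The wavenumbers are k₁ = √(2mE)/ℏ = 11.47 on the left and k₂ = √(2m(E − V_b))/ℏ = 10.31 on the right.
Matching ψ and ψ′ at x = 0 gives r = (k₁ − k₂)/(k₁ + k₂), so R = r² = 0.002869 and T = 1 − R = 0.9971.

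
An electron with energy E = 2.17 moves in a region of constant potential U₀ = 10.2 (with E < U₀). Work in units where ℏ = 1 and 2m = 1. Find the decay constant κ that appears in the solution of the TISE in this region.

κ = 2.83

Since E < U₀ the TISE in this region is ψ'' = κ²ψ with κ = √(2m(U₀ − E))/ℏ.
κ = √(2 × 0.5 × 8.03) = 2.834.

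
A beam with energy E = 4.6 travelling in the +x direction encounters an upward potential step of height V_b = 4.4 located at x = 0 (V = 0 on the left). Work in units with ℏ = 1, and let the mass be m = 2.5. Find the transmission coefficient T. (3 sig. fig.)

T = 0.571

The wavenumbers are k₁ = √(2mE)/ℏ = 4.796 on the left and k₂ = √(2m(E − V_b))/ℏ = 1.0000 on the right.
Continuity of ψ and ψ′ at the step yields the reflection amplitude r = (k₁ − k₂)/(k₁ + k₂) = 0.6549; thus R = |r|² = 0.4289, T = 0.5711.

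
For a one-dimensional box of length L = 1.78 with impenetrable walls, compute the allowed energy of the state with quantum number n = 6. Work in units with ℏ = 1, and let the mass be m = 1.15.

Requiring ψ(0) = ψ(L) = 0 quantises k = nπ/L, hence E_n = ℏ²k²/2m = n²π²ℏ²/(2mL²).
E_6 = 6² × π² / (2 × 1.15 × 1.78²) = 48.76.

E = 48.8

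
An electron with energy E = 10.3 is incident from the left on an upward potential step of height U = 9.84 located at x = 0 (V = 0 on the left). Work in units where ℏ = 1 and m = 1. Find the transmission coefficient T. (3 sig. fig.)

T = 0.576

The wavenumbers are k₁ = √(2mE)/ℏ = 4.539 on the left and k₂ = √(2m(E − U))/ℏ = 0.9592 on the right.
Continuity of ψ and ψ′ at the step yields the reflection amplitude r = (k₁ − k₂)/(k₁ + k₂) = 0.6511; thus R = |r|² = 0.4239, T = 0.5761.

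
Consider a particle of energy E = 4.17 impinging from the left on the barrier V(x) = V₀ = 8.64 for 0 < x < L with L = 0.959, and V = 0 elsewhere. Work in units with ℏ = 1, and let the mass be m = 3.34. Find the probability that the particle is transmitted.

Since E < V₀ the interior solution is evanescent with decay constant κ = √(2m(V₀ − E))/ℏ = 5.464.
κL = 5.240, sinh(κL) = 94.37.
The exact tunnelling result is T⁻¹ = 1 + V₀² sinh²(κL) / [4E(V₀ − E)] = 8917, so T = 0.000112.

T = 0.000112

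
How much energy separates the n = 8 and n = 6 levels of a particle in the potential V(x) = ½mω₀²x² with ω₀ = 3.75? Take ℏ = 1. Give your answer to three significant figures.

E_n = ℏω₀(n + ½), so ΔE = (8 − 6) ℏω₀ = 2 × 3.75 = 7.500.

ΔE = 7.50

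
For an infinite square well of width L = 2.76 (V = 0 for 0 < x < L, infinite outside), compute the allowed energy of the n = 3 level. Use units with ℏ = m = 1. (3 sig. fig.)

E = 5.83

The infinite-well eigenfunctions ψ_n = √(2/L) sin(nπx/L) vanish at both walls, giving E_n = n²π²ℏ²/(2mL²).
E_3 = 3² × π² / (2 × 1 × 2.76²) = 5.830.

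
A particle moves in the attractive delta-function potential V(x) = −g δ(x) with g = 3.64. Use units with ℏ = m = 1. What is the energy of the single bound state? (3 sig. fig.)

E = -6.62

The bound state is ψ(x) = √κ e^{−κ|x|}. The derivative jump ψ'(0⁺) − ψ'(0⁻) = −(2mg/ℏ²)ψ(0) fixes κ = mg/ℏ² = 3.640.
Then E = −ℏ²κ²/(2m) = −mg²/(2ℏ²) = -6.625.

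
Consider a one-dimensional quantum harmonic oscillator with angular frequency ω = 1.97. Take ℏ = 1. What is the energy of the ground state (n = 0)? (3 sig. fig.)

Using E_n = (n + ½)ℏω: E_0 = 0.5 × 1.97 = 0.9850.

E = 0.985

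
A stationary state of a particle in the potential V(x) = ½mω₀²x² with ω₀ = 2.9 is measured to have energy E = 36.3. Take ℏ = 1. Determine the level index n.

Invert E_n = (n + ½)ℏω₀: n = E/ℏω₀ − ½ = 12.017, so n = 12.

n = 12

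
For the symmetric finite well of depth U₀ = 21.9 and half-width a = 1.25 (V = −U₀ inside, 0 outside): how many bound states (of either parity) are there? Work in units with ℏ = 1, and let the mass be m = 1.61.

N = 7

Define the well-strength parameter z₀ = (a/ℏ)√(2mU₀) = 1.25 × √(2·1.61·21.9) = 10.50.
A new bound state (alternating even/odd) appears each time z₀ passes a multiple of π/2, so N = ⌊2z₀/π⌋ + 1 = ⌊6.683⌋ + 1 = 7.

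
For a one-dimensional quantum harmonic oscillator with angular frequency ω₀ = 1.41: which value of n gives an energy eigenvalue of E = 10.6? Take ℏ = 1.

Invert E_n = (n + ½)ℏω₀: n = E/ℏω₀ − ½ = 7.018, so n = 7.

n = 7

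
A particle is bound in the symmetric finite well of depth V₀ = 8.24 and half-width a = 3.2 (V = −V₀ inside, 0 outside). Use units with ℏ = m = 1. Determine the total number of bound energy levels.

Define the well-strength parameter z₀ = (a/ℏ)√(2mV₀) = 3.2 × √(2·1·8.24) = 12.99.
A new bound state (alternating even/odd) appears each time z₀ passes a multiple of π/2, so N = ⌊2z₀/π⌋ + 1 = ⌊8.270⌋ + 1 = 9.

N = 9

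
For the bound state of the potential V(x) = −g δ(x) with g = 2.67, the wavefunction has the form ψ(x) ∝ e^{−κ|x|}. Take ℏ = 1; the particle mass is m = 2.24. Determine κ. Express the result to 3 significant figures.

κ = 5.98

Integrate −(ℏ²/2m)ψ'' − gδ(x)ψ = Eψ from −ε to +ε: the ψ'' term gives ψ'(0⁺) − ψ'(0⁻) and the δ term gives −(2mg/ℏ²)ψ(0).
With ψ ∝ e^{−κ|x|} this yields −2κ = −2mg/ℏ², so κ = mg/ℏ² = 5.981.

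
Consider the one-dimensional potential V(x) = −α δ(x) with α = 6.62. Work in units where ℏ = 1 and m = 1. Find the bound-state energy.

For x ≠ 0 the bound state is ψ ∝ e^{−κ|x|}; integrating the TISE across the delta gives the cusp condition 2κ = 2mα/ℏ², so κ = 6.620.
Then E = −ℏ²κ²/(2m) = −mα²/(2ℏ²) = -21.91.

E = -21.9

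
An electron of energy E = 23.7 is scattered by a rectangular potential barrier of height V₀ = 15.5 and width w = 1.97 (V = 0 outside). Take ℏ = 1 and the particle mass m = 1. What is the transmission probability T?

T = 0.767

Above the barrier the interior wavenumber is k₂ = √(2m(E − V₀))/ℏ = 4.050, giving phase k₂w = 7.978.
Matching at both interfaces gives T⁻¹ = 1 + V₀² sin²(k₂w) / [4E(E − V₀)] = 1.304, hence T = 0.767.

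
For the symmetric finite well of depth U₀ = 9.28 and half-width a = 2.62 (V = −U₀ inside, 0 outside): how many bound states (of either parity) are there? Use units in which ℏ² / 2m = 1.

N = 6

Define the well-strength parameter z₀ = (a/ℏ)√(2mU₀) = 2.62 × √(2·0.5·9.28) = 7.981.
A new bound state (alternating even/odd) appears each time z₀ passes a multiple of π/2, so N = ⌊2z₀/π⌋ + 1 = ⌊5.081⌋ + 1 = 6.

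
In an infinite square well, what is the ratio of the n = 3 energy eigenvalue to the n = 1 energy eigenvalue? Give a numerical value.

E_n = n²π²ℏ²/(2mL²) so the ratio is n₂²/n₁² = 9/1 = 9.

9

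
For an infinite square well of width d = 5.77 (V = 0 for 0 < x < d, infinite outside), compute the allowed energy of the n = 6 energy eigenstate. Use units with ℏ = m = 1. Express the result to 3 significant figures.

Requiring ψ(0) = ψ(d) = 0 quantises k = nπ/d, hence E_n = ℏ²k²/2m = n²π²ℏ²/(2md²).
E_6 = 6² × π² / (2 × 1 × 5.77²) = 5.336.

E = 5.34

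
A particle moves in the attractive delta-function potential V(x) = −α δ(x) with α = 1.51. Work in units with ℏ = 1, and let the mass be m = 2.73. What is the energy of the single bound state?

For x ≠ 0 the bound state is ψ ∝ e^{−κ|x|}; integrating the TISE across the delta gives the cusp condition 2κ = 2mα/ℏ², so κ = 4.122.
Then E = −ℏ²κ²/(2m) = −mα²/(2ℏ²) = -3.112.

E = -3.11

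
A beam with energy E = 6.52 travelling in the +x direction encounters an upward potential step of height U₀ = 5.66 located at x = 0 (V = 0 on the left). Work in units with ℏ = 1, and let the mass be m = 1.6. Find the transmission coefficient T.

The wavenumbers are k₁ = √(2mE)/ℏ = 4.568 on the left and k₂ = √(2m(E − U₀))/ℏ = 1.659 on the right.
Matching ψ and ψ′ at x = 0 gives r = (k₁ − k₂)/(k₁ + k₂), so R = r² = 0.2182 and T = 1 − R = 0.7818.

T = 0.782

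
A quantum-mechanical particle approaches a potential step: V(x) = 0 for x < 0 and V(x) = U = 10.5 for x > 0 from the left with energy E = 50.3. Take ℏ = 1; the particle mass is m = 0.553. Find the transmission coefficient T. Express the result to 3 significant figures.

T = 0.997

The wavenumbers are k₁ = √(2mE)/ℏ = 7.459 on the left and k₂ = √(2m(E − U))/ℏ = 6.635 on the right.
Continuity of ψ and ψ′ at the step yields the reflection amplitude r = (k₁ − k₂)/(k₁ + k₂) = 0.05847; thus R = |r|² = 0.003418, T = 0.9966.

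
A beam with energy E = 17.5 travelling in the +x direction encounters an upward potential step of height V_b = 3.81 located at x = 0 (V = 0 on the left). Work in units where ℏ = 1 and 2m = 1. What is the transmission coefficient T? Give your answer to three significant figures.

T = 0.996

The wavenumbers are k₁ = √(2mE)/ℏ = 4.183 on the left and k₂ = √(2m(E − V_b))/ℏ = 3.700 on the right.
Continuity of ψ and ψ′ at the step yields the reflection amplitude r = (k₁ − k₂)/(k₁ + k₂) = 0.06131; thus R = |r|² = 0.003759, T = 0.9962.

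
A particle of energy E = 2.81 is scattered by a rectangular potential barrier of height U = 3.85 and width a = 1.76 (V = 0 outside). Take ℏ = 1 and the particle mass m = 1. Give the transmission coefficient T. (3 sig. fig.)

Since E < U the interior solution is evanescent with decay constant κ = √(2m(U − E))/ℏ = 1.442.
κa = 2.538, sinh(κa) = 6.290.
The exact tunnelling result is T⁻¹ = 1 + U² sinh²(κa) / [4E(U − E)] = 51.16, so T = 0.0195.

T = 0.0195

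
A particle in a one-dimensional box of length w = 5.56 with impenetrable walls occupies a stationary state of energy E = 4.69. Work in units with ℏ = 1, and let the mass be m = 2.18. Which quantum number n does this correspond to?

n = 8

From E_n = n²π²ℏ²/(2mw²) invert to n = √(2mw²E)/(πℏ).
n = (5.56/π) × √(2 × 2.18 × 4.69) = 8.003 → n = 8.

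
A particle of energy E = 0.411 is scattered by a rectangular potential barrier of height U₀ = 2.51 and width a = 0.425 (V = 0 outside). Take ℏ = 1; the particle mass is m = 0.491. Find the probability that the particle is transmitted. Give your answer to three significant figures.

Since E < U₀ the interior solution is evanescent with decay constant κ = √(2m(U₀ − E))/ℏ = 1.436.
κa = 0.6102, sinh(κa) = 0.6487.
The exact tunnelling result is T⁻¹ = 1 + U₀² sinh²(κa) / [4E(U₀ − E)] = 1.768, so T = 0.565.

T = 0.565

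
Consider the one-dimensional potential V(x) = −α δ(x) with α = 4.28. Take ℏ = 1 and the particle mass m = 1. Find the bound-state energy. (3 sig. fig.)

E = -9.16

For x ≠ 0 the bound state is ψ ∝ e^{−κ|x|}; integrating the TISE across the delta gives the cusp condition 2κ = 2mα/ℏ², so κ = 4.280.
Then E = −ℏ²κ²/(2m) = −mα²/(2ℏ²) = -9.159.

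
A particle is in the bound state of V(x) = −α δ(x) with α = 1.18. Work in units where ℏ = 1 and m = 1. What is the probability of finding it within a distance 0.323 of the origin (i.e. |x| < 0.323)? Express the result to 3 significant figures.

P = 0.533

The normalised bound state is ψ = √κ e^{−κ|x|} with κ = mα/ℏ² = 1.180.
P(|x| < d) = ∫_{−d}^{d} κ e^{−2κ|x|} dx = 1 − e^{−2κd} = 1 − e^{−0.7623} = 0.5334.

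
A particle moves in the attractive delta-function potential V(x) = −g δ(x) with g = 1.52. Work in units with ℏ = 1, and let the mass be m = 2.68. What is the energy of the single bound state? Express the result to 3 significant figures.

The bound state is ψ(x) = √κ e^{−κ|x|}. The derivative jump ψ'(0⁺) − ψ'(0⁻) = −(2mg/ℏ²)ψ(0) fixes κ = mg/ℏ² = 4.074.
Then E = −ℏ²κ²/(2m) = −mg²/(2ℏ²) = -3.096.

E = -3.10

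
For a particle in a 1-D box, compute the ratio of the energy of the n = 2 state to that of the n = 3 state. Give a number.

0.444444

Since E_n ∝ n², the ratio is (2/3)² = 0.444444.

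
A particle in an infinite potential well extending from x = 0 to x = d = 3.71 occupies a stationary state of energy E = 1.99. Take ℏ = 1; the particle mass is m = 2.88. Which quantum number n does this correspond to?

n = 4

From E_n = n²π²ℏ²/(2md²) invert to n = √(2md²E)/(πℏ).
n = (3.71/π) × √(2 × 2.88 × 1.99) = 3.998 → n = 4.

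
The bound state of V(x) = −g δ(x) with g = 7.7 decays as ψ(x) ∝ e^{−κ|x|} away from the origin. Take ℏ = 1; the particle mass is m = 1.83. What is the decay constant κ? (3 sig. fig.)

κ = 14.1

Integrating the TISE across x = 0 gives the cusp condition ψ'(0⁺) − ψ'(0⁻) = −(2mg/ℏ²)ψ(0).
With ψ ∝ e^{−κ|x|} this yields −2κ = −2mg/ℏ², so κ = mg/ℏ² = 14.09.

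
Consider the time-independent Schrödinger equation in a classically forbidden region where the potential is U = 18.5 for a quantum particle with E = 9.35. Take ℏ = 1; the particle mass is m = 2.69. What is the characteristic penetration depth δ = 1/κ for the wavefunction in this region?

Since E < U the TISE in this region is ψ'' = κ²ψ with κ = √(2m(U − E))/ℏ.
κ = √(2 × 2.69 × 9.15) = 7.016. The penetration depth is δ = 1/κ = 0.143.

δ = 0.143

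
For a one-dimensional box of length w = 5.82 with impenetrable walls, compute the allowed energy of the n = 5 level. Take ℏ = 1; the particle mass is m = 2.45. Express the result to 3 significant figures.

Requiring ψ(0) = ψ(w) = 0 quantises k = nπ/w, hence E_n = ℏ²k²/2m = n²π²ℏ²/(2mw²).
E_5 = 5² × π² / (2 × 2.45 × 5.82²) = 1.487.

E = 1.49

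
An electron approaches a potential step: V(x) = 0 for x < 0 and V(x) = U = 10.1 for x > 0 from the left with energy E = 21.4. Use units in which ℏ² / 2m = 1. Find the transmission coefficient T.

The wavenumbers are k₁ = √(2mE)/ℏ = 4.626 on the left and k₂ = √(2m(E − U))/ℏ = 3.362 on the right.
Matching ψ and ψ′ at x = 0 gives r = (k₁ − k₂)/(k₁ + k₂), so R = r² = 0.02506 and T = 1 − R = 0.9749.

T = 0.975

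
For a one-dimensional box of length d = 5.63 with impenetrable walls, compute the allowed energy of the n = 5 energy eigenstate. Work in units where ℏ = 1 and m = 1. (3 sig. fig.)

Requiring ψ(0) = ψ(d) = 0 quantises k = nπ/d, hence E_n = ℏ²k²/2m = n²π²ℏ²/(2md²).
E_5 = 5² × π² / (2 × 1 × 5.63²) = 3.892.

E = 3.89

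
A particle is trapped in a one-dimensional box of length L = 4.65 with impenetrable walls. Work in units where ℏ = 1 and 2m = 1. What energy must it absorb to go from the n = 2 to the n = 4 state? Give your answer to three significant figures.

ΔE = 5.48

E_n = n²π²ℏ²/(2mL²), so ΔE = (4² − 2²) π²ℏ²/(2mL²).
ΔE = 12 × π² / (2 × 0.5 × 4.65²) = 5.477.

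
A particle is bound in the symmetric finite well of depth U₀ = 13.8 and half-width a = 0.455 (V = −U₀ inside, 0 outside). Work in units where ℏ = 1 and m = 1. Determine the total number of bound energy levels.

N = 2

The dimensionless depth is z₀ = a√(2mU₀)/ℏ = 0.455 × √(27.60) = 2.390.
A new bound state (alternating even/odd) appears each time z₀ passes a multiple of π/2, so N = ⌊2z₀/π⌋ + 1 = ⌊1.522⌋ + 1 = 2.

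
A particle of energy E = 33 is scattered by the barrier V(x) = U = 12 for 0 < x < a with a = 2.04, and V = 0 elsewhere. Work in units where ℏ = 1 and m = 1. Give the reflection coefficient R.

R = 0.0189

E > U: inside the barrier k₂ = √(2m(E − U))/ℏ = 6.481, k₂a = 13.22.
T = [1 + U² sin²(k₂a) / (4E(E − U))]⁻¹ = 1/1.019 = 0.981.
R = 1 − T = 0.0189.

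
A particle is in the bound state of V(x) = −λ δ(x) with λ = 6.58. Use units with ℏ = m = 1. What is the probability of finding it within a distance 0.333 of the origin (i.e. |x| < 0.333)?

The normalised bound state is ψ = √κ e^{−κ|x|} with κ = mλ/ℏ² = 6.580.
P(|x| < d) = ∫_{−d}^{d} κ e^{−2κ|x|} dx = 1 − e^{−2κd} = 1 − e^{−4.382} = 0.9875.

P = 0.988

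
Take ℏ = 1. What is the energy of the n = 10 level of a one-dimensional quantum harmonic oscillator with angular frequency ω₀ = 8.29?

Using E_n = (n + ½)ℏω₀: E_10 = 10.5 × 8.29 = 87.05.

E = 87.0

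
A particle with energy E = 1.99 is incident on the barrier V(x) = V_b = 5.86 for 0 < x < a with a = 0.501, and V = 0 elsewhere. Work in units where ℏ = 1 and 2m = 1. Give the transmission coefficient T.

Since E < V_b the interior solution is evanescent with decay constant κ = √(2m(V_b − E))/ℏ = 1.967.
κa = 0.9856, sinh(κa) = 1.153.
Matching ψ, ψ′ at both faces gives T = [1 + V_b² sinh²(κa) / (4E(V_b − E))]⁻¹ = 1/2.482 = 0.403.

T = 0.403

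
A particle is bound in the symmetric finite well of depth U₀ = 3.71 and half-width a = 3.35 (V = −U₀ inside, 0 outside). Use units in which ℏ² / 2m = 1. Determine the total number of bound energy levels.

N = 5

The dimensionless depth is z₀ = a√(2mU₀)/ℏ = 3.35 × √(3.710) = 6.453.
A new bound state (alternating even/odd) appears each time z₀ passes a multiple of π/2, so N = ⌊2z₀/π⌋ + 1 = ⌊4.108⌋ + 1 = 5.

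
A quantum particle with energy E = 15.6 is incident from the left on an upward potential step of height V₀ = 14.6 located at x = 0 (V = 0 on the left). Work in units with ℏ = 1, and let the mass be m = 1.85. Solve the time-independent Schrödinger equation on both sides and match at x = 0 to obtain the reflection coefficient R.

The wavenumbers are k₁ = √(2mE)/ℏ = 7.597 on the left and k₂ = √(2m(E − V₀))/ℏ = 1.924 on the right.
Continuity of ψ and ψ′ at the step yields the reflection amplitude r = (k₁ − k₂)/(k₁ + k₂) = 0.5959; thus R = |r|² = 0.3551, T = 0.6449.

R = 0.355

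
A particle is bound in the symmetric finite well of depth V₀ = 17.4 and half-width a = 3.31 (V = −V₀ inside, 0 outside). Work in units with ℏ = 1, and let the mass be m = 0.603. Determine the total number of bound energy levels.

Define the well-strength parameter z₀ = (a/ℏ)√(2mV₀) = 3.31 × √(2·0.603·17.4) = 15.16.
A new bound state (alternating even/odd) appears each time z₀ passes a multiple of π/2, so N = ⌊2z₀/π⌋ + 1 = ⌊9.653⌋ + 1 = 10.

N = 10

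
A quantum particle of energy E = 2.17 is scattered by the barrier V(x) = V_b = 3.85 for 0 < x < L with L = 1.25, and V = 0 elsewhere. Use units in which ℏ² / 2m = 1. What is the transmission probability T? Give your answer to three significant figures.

T = 0.143

Since E < V_b the interior solution is evanescent with decay constant κ = √(2m(V_b − E))/ℏ = 1.296.
κL = 1.620, sinh(κL) = 2.428.
The exact tunnelling result is T⁻¹ = 1 + V_b² sinh²(κL) / [4E(V_b − E)] = 6.993, so T = 0.143.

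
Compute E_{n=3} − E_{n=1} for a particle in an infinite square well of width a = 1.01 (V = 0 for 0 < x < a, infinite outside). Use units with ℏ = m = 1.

E_n = n²π²ℏ²/(2ma²), so ΔE = (3² − 1²) π²ℏ²/(2ma²).
ΔE = 8 × π² / (2 × 1 × 1.01²) = 38.70.

ΔE = 38.7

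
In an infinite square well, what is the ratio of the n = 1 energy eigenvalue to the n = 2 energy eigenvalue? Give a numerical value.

0.25

Since E_n ∝ n², the ratio is (1/2)² = 0.25.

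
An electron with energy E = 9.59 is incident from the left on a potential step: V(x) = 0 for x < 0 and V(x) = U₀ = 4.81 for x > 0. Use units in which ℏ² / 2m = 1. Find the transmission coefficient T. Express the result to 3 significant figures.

T = 0.970

The wavenumbers are k₁ = √(2mE)/ℏ = 3.097 on the left and k₂ = √(2m(E − U₀))/ℏ = 2.186 on the right.
Continuity of ψ and ψ′ at the step yields the reflection amplitude r = (k₁ − k₂)/(k₁ + k₂) = 0.1723; thus R = |r|² = 0.02970, T = 0.9703.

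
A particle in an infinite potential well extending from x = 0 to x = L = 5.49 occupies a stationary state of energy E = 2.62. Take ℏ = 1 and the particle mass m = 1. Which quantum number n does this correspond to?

For an infinite well E_n = n²π²ℏ²/(2mL²), so n = (L/πℏ)√(2mE).
n = (5.49/π) × √(2 × 1 × 2.62) = 4.000 → n = 4.

n = 4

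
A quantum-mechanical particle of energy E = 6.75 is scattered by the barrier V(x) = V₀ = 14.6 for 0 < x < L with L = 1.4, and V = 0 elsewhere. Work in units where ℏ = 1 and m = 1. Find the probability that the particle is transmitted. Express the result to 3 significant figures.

T = 0.0000604

E < V₀: inside the barrier ψ ∝ e^{±κx} with κ = √(2m(V₀ − E))/ℏ = 3.962.
κL = 5.547, sinh(κL) = 128.3.
The exact tunnelling result is T⁻¹ = 1 + V₀² sinh²(κL) / [4E(V₀ − E)] = 16550, so T = 0.0000604.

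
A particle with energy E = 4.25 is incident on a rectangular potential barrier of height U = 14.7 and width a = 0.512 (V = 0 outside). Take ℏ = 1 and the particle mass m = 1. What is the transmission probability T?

T = 0.0301

E < U: inside the barrier ψ ∝ e^{±κx} with κ = √(2m(U − E))/ℏ = 4.572.
κa = 2.341, sinh(κa) = 5.146.
The exact tunnelling result is T⁻¹ = 1 + U² sinh²(κa) / [4E(U − E)] = 33.21, so T = 0.0301.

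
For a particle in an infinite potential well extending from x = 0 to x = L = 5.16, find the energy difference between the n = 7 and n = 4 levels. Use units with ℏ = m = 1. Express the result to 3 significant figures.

E_n = n²π²ℏ²/(2mL²), so ΔE = (7² − 4²) π²ℏ²/(2mL²).
ΔE = 33 × π² / (2 × 1 × 5.16²) = 6.116.

ΔE = 6.12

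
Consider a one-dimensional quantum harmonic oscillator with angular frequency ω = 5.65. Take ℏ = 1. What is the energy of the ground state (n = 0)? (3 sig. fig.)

E = 2.83

Using E_n = (n + ½)ℏω: E_0 = 0.5 × 5.65 = 2.825.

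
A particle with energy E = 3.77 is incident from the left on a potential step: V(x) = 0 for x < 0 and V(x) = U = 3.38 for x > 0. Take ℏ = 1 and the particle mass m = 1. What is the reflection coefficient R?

On each side the TISE gives plane waves with k = √(2m(E − V))/ℏ: k₁ = √(2·1·3.77) = 2.746, k₂ = √(2·1·0.39) = 0.8832.
Matching ψ and ψ′ at x = 0 gives r = (k₁ − k₂)/(k₁ + k₂), so R = r² = 0.2635 and T = 1 − R = 0.7365.

R = 0.263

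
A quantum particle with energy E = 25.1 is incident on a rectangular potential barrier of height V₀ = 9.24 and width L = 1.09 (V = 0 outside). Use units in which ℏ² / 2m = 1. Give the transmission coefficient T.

T = 0.956

Above the barrier the interior wavenumber is k₂ = √(2m(E − V₀))/ℏ = 3.982, giving phase k₂L = 4.341.
Matching at both interfaces gives T⁻¹ = 1 + V₀² sin²(k₂L) / [4E(E − V₀)] = 1.047, hence T = 0.956.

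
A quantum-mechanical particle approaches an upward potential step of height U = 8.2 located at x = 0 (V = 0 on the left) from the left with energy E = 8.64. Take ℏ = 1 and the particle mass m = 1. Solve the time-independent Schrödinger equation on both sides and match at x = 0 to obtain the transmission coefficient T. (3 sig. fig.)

T = 0.601

The wavenumbers are k₁ = √(2mE)/ℏ = 4.157 on the left and k₂ = √(2m(E − U))/ℏ = 0.9381 on the right.
Matching ψ and ψ′ at x = 0 gives r = (k₁ − k₂)/(k₁ + k₂), so R = r² = 0.3991 and T = 1 − R = 0.6009.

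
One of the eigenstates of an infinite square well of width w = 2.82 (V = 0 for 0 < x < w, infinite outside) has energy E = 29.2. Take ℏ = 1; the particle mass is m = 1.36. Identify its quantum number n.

For an infinite well E_n = n²π²ℏ²/(2mw²), so n = (w/πℏ)√(2mE).
n = (2.82/π) × √(2 × 1.36 × 29.2) = 8.000 → n = 8.

n = 8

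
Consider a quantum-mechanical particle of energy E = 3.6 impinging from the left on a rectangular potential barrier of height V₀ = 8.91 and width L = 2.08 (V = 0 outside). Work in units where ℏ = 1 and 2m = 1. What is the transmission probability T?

T = 0.000265

E < V₀: inside the barrier ψ ∝ e^{±κx} with κ = √(2m(V₀ − E))/ℏ = 2.304.
κL = 4.793, sinh(κL) = 60.33.
The exact tunnelling result is T⁻¹ = 1 + V₀² sinh²(κL) / [4E(V₀ − E)] = 3780, so T = 0.000265.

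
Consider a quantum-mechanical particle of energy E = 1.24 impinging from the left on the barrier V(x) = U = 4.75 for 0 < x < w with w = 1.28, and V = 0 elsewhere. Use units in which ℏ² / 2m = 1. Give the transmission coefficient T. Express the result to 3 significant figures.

Since E < U the interior solution is evanescent with decay constant κ = √(2m(U − E))/ℏ = 1.873.
κw = 2.398, sinh(κw) = 5.456.
Matching ψ, ψ′ at both faces gives T = [1 + U² sinh²(κw) / (4E(U − E))]⁻¹ = 1/39.57 = 0.0253.

T = 0.0253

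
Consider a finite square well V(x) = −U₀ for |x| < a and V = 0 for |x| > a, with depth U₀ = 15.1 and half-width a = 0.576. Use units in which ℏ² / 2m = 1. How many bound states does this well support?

Define the well-strength parameter z₀ = (a/ℏ)√(2mU₀) = 0.576 × √(2·0.5·15.1) = 2.238.
A new bound state (alternating even/odd) appears each time z₀ passes a multiple of π/2, so N = ⌊2z₀/π⌋ + 1 = ⌊1.425⌋ + 1 = 2.

N = 2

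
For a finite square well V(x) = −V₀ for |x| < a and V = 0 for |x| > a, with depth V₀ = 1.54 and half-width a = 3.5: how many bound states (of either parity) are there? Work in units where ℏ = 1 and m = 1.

The dimensionless depth is z₀ = a√(2mV₀)/ℏ = 3.5 × √(3.080) = 6.142.
A new bound state (alternating even/odd) appears each time z₀ passes a multiple of π/2, so N = ⌊2z₀/π⌋ + 1 = ⌊3.910⌋ + 1 = 4.

N = 4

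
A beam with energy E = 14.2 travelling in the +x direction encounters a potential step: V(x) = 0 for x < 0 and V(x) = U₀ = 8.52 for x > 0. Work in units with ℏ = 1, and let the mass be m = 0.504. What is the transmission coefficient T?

T = 0.949

The wavenumbers are k₁ = √(2mE)/ℏ = 3.783 on the left and k₂ = √(2m(E − U₀))/ℏ = 2.393 on the right.
Matching ψ and ψ′ at x = 0 gives r = (k₁ − k₂)/(k₁ + k₂), so R = r² = 0.05069 and T = 1 − R = 0.9493.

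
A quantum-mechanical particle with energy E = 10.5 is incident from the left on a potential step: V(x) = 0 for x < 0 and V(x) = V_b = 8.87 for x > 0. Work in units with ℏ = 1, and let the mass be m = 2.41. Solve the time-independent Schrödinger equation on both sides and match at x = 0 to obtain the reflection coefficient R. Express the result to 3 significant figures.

R = 0.189

On each side the TISE gives plane waves with k = √(2m(E − V))/ℏ: k₁ = √(2·2.41·10.5) = 7.114, k₂ = √(2·2.41·1.63) = 2.803.
Continuity of ψ and ψ′ at the step yields the reflection amplitude r = (k₁ − k₂)/(k₁ + k₂) = 0.4347; thus R = |r|² = 0.1890, T = 0.8110.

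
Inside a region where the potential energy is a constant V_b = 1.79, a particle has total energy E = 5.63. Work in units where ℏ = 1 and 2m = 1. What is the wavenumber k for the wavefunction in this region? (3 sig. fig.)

With E > V_b the solution is oscillatory, ψ ∝ e^{±ikx} with k = √(2m(E − V_b))/ℏ.
k = √(2 × 0.5 × 3.84) = 1.960.

k = 1.96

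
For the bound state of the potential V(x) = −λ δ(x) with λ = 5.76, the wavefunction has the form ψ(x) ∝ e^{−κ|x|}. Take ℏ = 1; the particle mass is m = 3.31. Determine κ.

Integrating the TISE across x = 0 gives the cusp condition ψ'(0⁺) − ψ'(0⁻) = −(2mλ/ℏ²)ψ(0).
With ψ ∝ e^{−κ|x|} this yields −2κ = −2mλ/ℏ², so κ = mλ/ℏ² = 19.07.

κ = 19.1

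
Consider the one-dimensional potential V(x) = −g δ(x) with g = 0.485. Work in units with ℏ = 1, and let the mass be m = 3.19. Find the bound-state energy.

E = -0.375

For x ≠ 0 the bound state is ψ ∝ e^{−κ|x|}; integrating the TISE across the delta gives the cusp condition 2κ = 2mg/ℏ², so κ = 1.547.
Then E = −ℏ²κ²/(2m) = −mg²/(2ℏ²) = -0.3752.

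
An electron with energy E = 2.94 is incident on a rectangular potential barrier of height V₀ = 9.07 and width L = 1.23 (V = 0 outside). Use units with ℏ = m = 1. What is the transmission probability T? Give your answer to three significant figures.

T = 0.000636

E < V₀: inside the barrier ψ ∝ e^{±κx} with κ = √(2m(V₀ − E))/ℏ = 3.501.
κL = 4.307, sinh(κL) = 37.09.
The exact tunnelling result is T⁻¹ = 1 + V₀² sinh²(κL) / [4E(V₀ − E)] = 1571, so T = 0.000636.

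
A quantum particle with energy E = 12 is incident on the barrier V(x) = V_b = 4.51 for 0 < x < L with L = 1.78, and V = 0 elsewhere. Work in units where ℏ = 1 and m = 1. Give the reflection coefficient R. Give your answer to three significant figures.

E > V_b: inside the barrier k₂ = √(2m(E − V_b))/ℏ = 3.870, k₂L = 6.889.
T = [1 + V_b² sin²(k₂L) / (4E(E − V_b))]⁻¹ = 1/1.018 = 0.982.
R = 1 − T = 0.0180.

R = 0.0180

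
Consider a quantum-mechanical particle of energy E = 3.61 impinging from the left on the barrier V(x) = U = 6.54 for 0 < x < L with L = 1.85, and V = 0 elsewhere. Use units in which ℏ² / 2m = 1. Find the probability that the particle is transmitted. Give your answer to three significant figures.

T = 0.00700

E < U: inside the barrier ψ ∝ e^{±κx} with κ = √(2m(U − E))/ℏ = 1.712.
κL = 3.167, sinh(κL) = 11.84.
Matching ψ, ψ′ at both faces gives T = [1 + U² sinh²(κL) / (4E(U − E))]⁻¹ = 1/142.8 = 0.00700.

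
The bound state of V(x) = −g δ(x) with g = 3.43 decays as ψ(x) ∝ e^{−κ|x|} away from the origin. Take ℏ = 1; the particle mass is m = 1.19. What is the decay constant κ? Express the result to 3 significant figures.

Integrate −(ℏ²/2m)ψ'' − gδ(x)ψ = Eψ from −ε to +ε: the ψ'' term gives ψ'(0⁺) − ψ'(0⁻) and the δ term gives −(2mg/ℏ²)ψ(0).
With ψ ∝ e^{−κ|x|} this yields −2κ = −2mg/ℏ², so κ = mg/ℏ² = 4.082.

κ = 4.08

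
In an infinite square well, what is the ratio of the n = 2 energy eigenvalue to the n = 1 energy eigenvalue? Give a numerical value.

4

Since E_n ∝ n², the ratio is (2/1)² = 4.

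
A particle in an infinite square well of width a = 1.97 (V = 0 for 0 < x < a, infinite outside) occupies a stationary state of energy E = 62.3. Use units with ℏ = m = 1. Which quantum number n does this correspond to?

From E_n = n²π²ℏ²/(2ma²) invert to n = √(2ma²E)/(πℏ).
n = (1.97/π) × √(2 × 1 × 62.3) = 7.000 → n = 7.

n = 7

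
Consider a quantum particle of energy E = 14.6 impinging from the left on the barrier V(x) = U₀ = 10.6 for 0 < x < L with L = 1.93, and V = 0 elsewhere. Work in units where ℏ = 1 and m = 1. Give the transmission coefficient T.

Above the barrier the interior wavenumber is k₂ = √(2m(E − U₀))/ℏ = 2.828, giving phase k₂L = 5.459.
Matching at both interfaces gives T⁻¹ = 1 + U₀² sin²(k₂L) / [4E(E − U₀)] = 1.259, hence T = 0.794.

T = 0.794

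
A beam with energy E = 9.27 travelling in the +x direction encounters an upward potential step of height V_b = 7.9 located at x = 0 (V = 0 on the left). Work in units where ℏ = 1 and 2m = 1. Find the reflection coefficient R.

On each side the TISE gives plane waves with k = √(2m(E − V))/ℏ: k₁ = √(2·½·9.27) = 3.045, k₂ = √(2·½·1.37) = 1.170.
Continuity of ψ and ψ′ at the step yields the reflection amplitude r = (k₁ − k₂)/(k₁ + k₂) = 0.4446; thus R = |r|² = 0.1977, T = 0.8023.

R = 0.198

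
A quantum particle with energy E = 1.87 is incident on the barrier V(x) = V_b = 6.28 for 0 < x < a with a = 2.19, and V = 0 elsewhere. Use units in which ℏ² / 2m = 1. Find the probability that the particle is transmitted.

E < V_b: inside the barrier ψ ∝ e^{±κx} with κ = √(2m(V_b − E))/ℏ = 2.100.
κa = 4.599, sinh(κa) = 49.69.
Matching ψ, ψ′ at both faces gives T = [1 + V_b² sinh²(κa) / (4E(V_b − E))]⁻¹ = 1/2953 = 0.000339.

T = 0.000339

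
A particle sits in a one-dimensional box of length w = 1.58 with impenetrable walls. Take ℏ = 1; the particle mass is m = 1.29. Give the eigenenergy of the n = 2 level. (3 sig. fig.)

E = 6.13

The infinite-well eigenfunctions ψ_n = √(2/w) sin(nπx/w) vanish at both walls, giving E_n = n²π²ℏ²/(2mw²).
E_2 = 2² × π² / (2 × 1.29 × 1.58²) = 6.130.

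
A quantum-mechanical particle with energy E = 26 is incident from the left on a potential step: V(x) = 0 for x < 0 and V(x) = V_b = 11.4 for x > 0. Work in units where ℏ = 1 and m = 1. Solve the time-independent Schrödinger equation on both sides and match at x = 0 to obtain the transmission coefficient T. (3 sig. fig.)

T = 0.979

On each side the TISE gives plane waves with k = √(2m(E − V))/ℏ: k₁ = √(2·1·26) = 7.211, k₂ = √(2·1·14.6) = 5.404.
Continuity of ψ and ψ′ at the step yields the reflection amplitude r = (k₁ − k₂)/(k₁ + k₂) = 0.1433; thus R = |r|² = 0.02053, T = 0.9795.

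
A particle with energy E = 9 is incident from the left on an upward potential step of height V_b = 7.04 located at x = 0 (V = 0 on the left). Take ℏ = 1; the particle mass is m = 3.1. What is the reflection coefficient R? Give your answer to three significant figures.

The wavenumbers are k₁ = √(2mE)/ℏ = 7.470 on the left and k₂ = √(2m(E − V_b))/ℏ = 3.486 on the right.
Continuity of ψ and ψ′ at the step yields the reflection amplitude r = (k₁ − k₂)/(k₁ + k₂) = 0.3636; thus R = |r|² = 0.1322, T = 0.8678.

R = 0.132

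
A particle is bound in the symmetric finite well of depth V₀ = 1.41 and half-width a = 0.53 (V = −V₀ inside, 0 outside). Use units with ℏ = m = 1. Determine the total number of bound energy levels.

The dimensionless depth is z₀ = a√(2mV₀)/ℏ = 0.53 × √(2.820) = 0.8900.
The even/odd transcendental equations gain one root per π/2 in z₀, giving N = 1 + ⌊2z₀/π⌋ = 1 + ⌊0.5666⌋ = 1.

N = 1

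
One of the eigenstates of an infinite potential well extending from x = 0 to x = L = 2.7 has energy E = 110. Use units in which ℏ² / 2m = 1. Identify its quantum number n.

n = 9

For an infinite well E_n = n²π²ℏ²/(2mL²), so n = (L/πℏ)√(2mE).
n = (2.7/π) × √(2 × 0.5 × 110) = 9.014 → n = 9.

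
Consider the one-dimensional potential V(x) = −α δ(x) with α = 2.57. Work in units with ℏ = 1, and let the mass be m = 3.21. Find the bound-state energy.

The bound state is ψ(x) = √κ e^{−κ|x|}. The derivative jump ψ'(0⁺) − ψ'(0⁻) = −(2mα/ℏ²)ψ(0) fixes κ = mα/ℏ² = 8.250.
Then E = −ℏ²κ²/(2m) = −mα²/(2ℏ²) = -10.60.

E = -10.6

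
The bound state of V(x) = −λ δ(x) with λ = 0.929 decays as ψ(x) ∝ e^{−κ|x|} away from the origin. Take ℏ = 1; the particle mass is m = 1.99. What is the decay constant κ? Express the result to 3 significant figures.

Integrating the TISE across x = 0 gives the cusp condition ψ'(0⁺) − ψ'(0⁻) = −(2mλ/ℏ²)ψ(0).
With ψ ∝ e^{−κ|x|} this yields −2κ = −2mλ/ℏ², so κ = mλ/ℏ² = 1.849.

κ = 1.85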